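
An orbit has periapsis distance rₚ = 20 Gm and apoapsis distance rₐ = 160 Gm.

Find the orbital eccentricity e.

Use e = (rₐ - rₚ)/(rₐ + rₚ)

Convert to SI: rₚ = 20 Gm = 2e+10 m; rₐ = 160 Gm = 1.6e+11 m.
e = (rₐ − rₚ) / (rₐ + rₚ).
e = (1.6e+11 − 2e+10) / (1.6e+11 + 2e+10) = 1.4e+11 / 1.8e+11 ≈ 0.7778.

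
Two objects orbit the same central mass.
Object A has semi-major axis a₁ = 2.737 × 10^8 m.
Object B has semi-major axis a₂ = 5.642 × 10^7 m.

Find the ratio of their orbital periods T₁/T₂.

From Kepler's third law, (T₁/T₂)² = (a₁/a₂)³, so T₁/T₂ = (a₁/a₂)^(3/2).
a₁/a₂ = 2.737e+08 / 5.642e+07 = 4.85112.
T₁/T₂ = (4.85112)^(3/2) ≈ 10.68.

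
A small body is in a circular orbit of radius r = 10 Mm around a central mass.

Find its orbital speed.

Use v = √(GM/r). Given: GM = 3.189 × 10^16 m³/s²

Convert to SI: r = 10 Mm = 1e+07 m.
For a circular orbit, gravity supplies the centripetal force, so v = √(GM / r).
v = √(3.189e+16 / 1e+07) m/s ≈ 5.647e+04 m/s = 56.47 km/s.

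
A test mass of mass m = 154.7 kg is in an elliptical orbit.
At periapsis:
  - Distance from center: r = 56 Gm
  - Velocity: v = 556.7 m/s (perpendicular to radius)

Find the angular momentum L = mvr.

Convert to SI: r = 56 Gm = 5.6e+10 m.
Since v is perpendicular to r, L = m · v · r.
L = 154.7 · 556.7 · 5.6e+10 kg·m²/s ≈ 4.823e+15 kg·m²/s.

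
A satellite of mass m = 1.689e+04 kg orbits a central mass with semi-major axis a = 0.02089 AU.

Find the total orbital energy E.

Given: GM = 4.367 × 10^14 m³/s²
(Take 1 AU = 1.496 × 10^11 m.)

Convert to SI: a = 0.02089 AU = 3.12514e+09 m.
E = −GMm / (2a).
E = −4.367e+14 · 1.689e+04 / (2 · 3.12514e+09) J ≈ -1.18e+09 J = -1.18 GJ.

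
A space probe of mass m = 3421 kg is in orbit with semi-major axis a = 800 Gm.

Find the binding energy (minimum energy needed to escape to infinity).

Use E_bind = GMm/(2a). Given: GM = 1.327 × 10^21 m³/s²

Convert to SI: a = 800 Gm = 8e+11 m.
Total orbital energy is E = −GMm/(2a); binding energy is E_bind = −E = GMm/(2a).
E_bind = 1.327e+21 · 3421 / (2 · 8e+11) J ≈ 2.837e+12 J = 2.837 TJ.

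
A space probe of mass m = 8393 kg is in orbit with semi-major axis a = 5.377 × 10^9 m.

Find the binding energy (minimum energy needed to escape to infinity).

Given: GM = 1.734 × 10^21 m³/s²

Total orbital energy is E = −GMm/(2a); binding energy is E_bind = −E = GMm/(2a).
E_bind = 1.734e+21 · 8393 / (2 · 5.377e+09) J ≈ 1.353e+15 J = 1.353 PJ.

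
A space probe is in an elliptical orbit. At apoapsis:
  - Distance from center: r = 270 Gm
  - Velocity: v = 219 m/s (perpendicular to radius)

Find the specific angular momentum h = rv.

Convert to SI: r = 270 Gm = 2.7e+11 m.
With v perpendicular to r, h = r · v.
h = 2.7e+11 · 219 m²/s ≈ 5.913e+13 m²/s.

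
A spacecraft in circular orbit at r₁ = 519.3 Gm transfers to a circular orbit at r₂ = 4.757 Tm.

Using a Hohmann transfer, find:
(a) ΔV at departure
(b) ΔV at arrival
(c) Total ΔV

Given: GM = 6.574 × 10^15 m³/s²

Convert to SI: r₁ = 519.3 Gm = 5.193e+11 m; r₂ = 4.757 Tm = 4.757e+12 m.
Transfer semi-major axis: a_t = (r₁ + r₂)/2 = (5.193e+11 + 4.757e+12)/2 = 2.63815e+12 m.
Circular speeds: v₁ = √(GM/r₁) = 112.514 m/s, v₂ = √(GM/r₂) = 37.1748 m/s.
Transfer speeds (vis-viva v² = GM(2/r − 1/a_t)): v₁ᵗ = 151.085 m/s, v₂ᵗ = 16.4933 m/s.
(a) ΔV₁ = |v₁ᵗ − v₁| ≈ 38.57 m/s = 38.57 m/s.
(b) ΔV₂ = |v₂ − v₂ᵗ| ≈ 20.68 m/s = 20.68 m/s.
(c) ΔV_total = ΔV₁ + ΔV₂ ≈ 59.25 m/s = 59.25 m/s.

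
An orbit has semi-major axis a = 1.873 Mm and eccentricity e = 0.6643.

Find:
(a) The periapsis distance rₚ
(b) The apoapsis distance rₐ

Convert to SI: a = 1.873 Mm = 1.873e+06 m.
(a) rₚ = a(1 − e) = 1.873e+06 · (1 − 0.6643) = 1.873e+06 · 0.3357 ≈ 6.288e+05 m = 628.8 km.
(b) rₐ = a(1 + e) = 1.873e+06 · (1 + 0.6643) = 1.873e+06 · 1.6643 ≈ 3.117e+06 m = 3.117 Mm.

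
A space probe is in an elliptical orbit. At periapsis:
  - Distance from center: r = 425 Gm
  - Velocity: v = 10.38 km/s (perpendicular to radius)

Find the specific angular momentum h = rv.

Convert to SI: r = 425 Gm = 4.25e+11 m; v = 10.38 km/s = 10380 m/s.
With v perpendicular to r, h = r · v.
h = 4.25e+11 · 10380 m²/s ≈ 4.412e+15 m²/s.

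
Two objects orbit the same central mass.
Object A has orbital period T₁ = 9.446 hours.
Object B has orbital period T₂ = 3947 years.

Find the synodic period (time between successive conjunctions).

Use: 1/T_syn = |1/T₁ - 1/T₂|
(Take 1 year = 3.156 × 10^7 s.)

Convert to SI: T₁ = 9.446 hours = 34005.6 s; T₂ = 3947 years = 1.24567e+11 s.
T_syn = |T₁ · T₂ / (T₁ − T₂)|.
T_syn = |34005.6 · 1.24567e+11 / (34005.6 − 1.24567e+11)| s ≈ 3.401e+04 s = 9.446 hours.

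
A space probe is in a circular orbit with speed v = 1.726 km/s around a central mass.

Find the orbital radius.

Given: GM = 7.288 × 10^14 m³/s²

Convert to SI: v = 1.726 km/s = 1726 m/s.
For a circular orbit, v² = GM / r, so r = GM / v².
r = 7.288e+14 / (1726)² m ≈ 2.446e+08 m = 2.446 × 10^8 m.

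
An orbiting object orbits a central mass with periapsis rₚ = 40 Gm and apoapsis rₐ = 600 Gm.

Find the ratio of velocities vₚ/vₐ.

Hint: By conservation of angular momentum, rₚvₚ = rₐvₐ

Convert to SI: rₚ = 40 Gm = 4e+10 m; rₐ = 600 Gm = 6e+11 m.
Conservation of angular momentum gives rₚvₚ = rₐvₐ, so vₚ/vₐ = rₐ/rₚ.
vₚ/vₐ = 6e+11 / 4e+10 ≈ 15.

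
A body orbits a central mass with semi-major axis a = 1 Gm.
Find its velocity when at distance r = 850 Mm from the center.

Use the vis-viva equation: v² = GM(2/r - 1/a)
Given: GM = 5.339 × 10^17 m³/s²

Convert to SI: a = 1 Gm = 1e+09 m; r = 850 Mm = 8.5e+08 m.
Vis-viva: v = √(GM · (2/r − 1/a)).
2/r − 1/a = 2/8.5e+08 − 1/1e+09 = 1.35294e-09 m⁻¹.
v = √(5.339e+17 · 1.35294e-09) m/s ≈ 2.688e+04 m/s = 26.88 km/s.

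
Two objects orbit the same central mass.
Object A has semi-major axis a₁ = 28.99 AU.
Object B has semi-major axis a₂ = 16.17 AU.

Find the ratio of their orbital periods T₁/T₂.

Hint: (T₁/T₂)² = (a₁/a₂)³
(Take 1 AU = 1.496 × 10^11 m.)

Convert to SI: a₁ = 28.99 AU = 4.3369e+12 m; a₂ = 16.17 AU = 2.41903e+12 m.
From Kepler's third law, (T₁/T₂)² = (a₁/a₂)³, so T₁/T₂ = (a₁/a₂)^(3/2).
a₁/a₂ = 4.3369e+12 / 2.41903e+12 = 1.79283.
T₁/T₂ = (1.79283)^(3/2) ≈ 2.401.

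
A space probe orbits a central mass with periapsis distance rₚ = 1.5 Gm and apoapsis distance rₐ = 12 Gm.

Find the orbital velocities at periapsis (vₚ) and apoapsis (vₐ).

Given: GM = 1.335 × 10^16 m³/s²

Convert to SI: rₚ = 1.5 Gm = 1.5e+09 m; rₐ = 12 Gm = 1.2e+10 m.
Use the vis-viva equation v² = GM(2/r − 1/a) with a = (rₚ + rₐ)/2 = (1.5e+09 + 1.2e+10)/2 = 6.75e+09 m.
vₚ = √(GM · (2/rₚ − 1/a)) = √(1.335e+16 · (2/1.5e+09 − 1/6.75e+09)) m/s ≈ 3978 m/s = 3.978 km/s.
vₐ = √(GM · (2/rₐ − 1/a)) = √(1.335e+16 · (2/1.2e+10 − 1/6.75e+09)) m/s ≈ 497.2 m/s = 497.2 m/s.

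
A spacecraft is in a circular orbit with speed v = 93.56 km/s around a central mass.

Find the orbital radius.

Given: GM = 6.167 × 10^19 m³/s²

Convert to SI: v = 93.56 km/s = 93560 m/s.
For a circular orbit, v² = GM / r, so r = GM / v².
r = 6.167e+19 / (93560)² m ≈ 7.045e+09 m = 7.045 Gm.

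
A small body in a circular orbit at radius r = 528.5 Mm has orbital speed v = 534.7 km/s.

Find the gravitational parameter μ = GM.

Convert to SI: r = 528.5 Mm = 5.285e+08 m; v = 534.7 km/s = 534700 m/s.
For a circular orbit v² = GM/r, so GM = v² · r.
GM = (534700)² · 5.285e+08 m³/s² ≈ 1.511e+20 m³/s² = 1.511 × 10^20 m³/s².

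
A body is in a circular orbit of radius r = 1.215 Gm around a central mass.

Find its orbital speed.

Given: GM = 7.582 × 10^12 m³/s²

Convert to SI: r = 1.215 Gm = 1.215e+09 m.
For a circular orbit, gravity supplies the centripetal force, so v = √(GM / r).
v = √(7.582e+12 / 1.215e+09) m/s ≈ 79 m/s = 79 m/s.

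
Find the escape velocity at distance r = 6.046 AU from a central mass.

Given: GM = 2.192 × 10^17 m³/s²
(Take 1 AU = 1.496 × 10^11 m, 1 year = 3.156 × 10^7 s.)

Convert to SI: r = 6.046 AU = 9.04482e+11 m.
Escape velocity comes from setting total energy to zero: ½v² − GM/r = 0 ⇒ v_esc = √(2GM / r).
v_esc = √(2 · 2.192e+17 / 9.04482e+11) m/s ≈ 696.2 m/s = 0.1469 AU/year.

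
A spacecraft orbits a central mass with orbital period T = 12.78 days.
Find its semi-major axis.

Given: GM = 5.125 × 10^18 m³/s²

Convert to SI: T = 12.78 days = 1.10419e+06 s.
Invert Kepler's third law: a = (GM · T² / (4π²))^(1/3).
Substituting T = 1.10419e+06 s and GM = 5.125e+18 m³/s²:
a = (5.125e+18 · (1.10419e+06)² / (4π²))^(1/3) m
a ≈ 5.409e+09 m = 5.409 × 10^9 m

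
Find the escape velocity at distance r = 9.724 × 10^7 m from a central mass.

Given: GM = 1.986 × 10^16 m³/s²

Escape velocity comes from setting total energy to zero: ½v² − GM/r = 0 ⇒ v_esc = √(2GM / r).
v_esc = √(2 · 1.986e+16 / 9.724e+07) m/s ≈ 2.021e+04 m/s = 20.21 km/s.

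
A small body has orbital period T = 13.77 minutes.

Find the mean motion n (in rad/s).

Convert to SI: T = 13.77 minutes = 826.2 s.
n = 2π / T.
n = 2π / 826.2 s ≈ 0.007605 rad/s.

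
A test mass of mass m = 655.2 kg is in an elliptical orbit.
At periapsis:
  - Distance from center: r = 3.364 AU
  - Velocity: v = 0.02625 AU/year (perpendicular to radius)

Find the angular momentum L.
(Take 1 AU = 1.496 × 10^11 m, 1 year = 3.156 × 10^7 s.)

Convert to SI: r = 3.364 AU = 5.03254e+11 m; v = 0.02625 AU/year = 124.43 m/s.
Since v is perpendicular to r, L = m · v · r.
L = 655.2 · 124.43 · 5.03254e+11 kg·m²/s ≈ 4.103e+16 kg·m²/s.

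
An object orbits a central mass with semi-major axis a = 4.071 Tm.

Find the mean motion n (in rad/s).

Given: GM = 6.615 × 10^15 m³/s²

Convert to SI: a = 4.071 Tm = 4.071e+12 m.
n = √(GM / a³).
n = √(6.615e+15 / (4.071e+12)³) rad/s ≈ 9.902e-12 rad/s.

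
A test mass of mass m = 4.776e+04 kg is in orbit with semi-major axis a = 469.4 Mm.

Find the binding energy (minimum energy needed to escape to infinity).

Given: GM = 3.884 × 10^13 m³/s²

Convert to SI: a = 469.4 Mm = 4.694e+08 m.
Total orbital energy is E = −GMm/(2a); binding energy is E_bind = −E = GMm/(2a).
E_bind = 3.884e+13 · 4.776e+04 / (2 · 4.694e+08) J ≈ 1.976e+09 J = 1.976 GJ.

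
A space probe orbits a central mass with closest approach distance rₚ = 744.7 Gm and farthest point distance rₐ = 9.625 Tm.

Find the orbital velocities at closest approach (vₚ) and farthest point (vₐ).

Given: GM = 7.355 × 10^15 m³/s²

Convert to SI: rₚ = 744.7 Gm = 7.447e+11 m; rₐ = 9.625 Tm = 9.625e+12 m.
Use the vis-viva equation v² = GM(2/r − 1/a) with a = (rₚ + rₐ)/2 = (7.447e+11 + 9.625e+12)/2 = 5.18485e+12 m.
vₚ = √(GM · (2/rₚ − 1/a)) = √(7.355e+15 · (2/7.447e+11 − 1/5.18485e+12)) m/s ≈ 135.4 m/s = 135.4 m/s.
vₐ = √(GM · (2/rₐ − 1/a)) = √(7.355e+15 · (2/9.625e+12 − 1/5.18485e+12)) m/s ≈ 10.48 m/s = 10.48 m/s.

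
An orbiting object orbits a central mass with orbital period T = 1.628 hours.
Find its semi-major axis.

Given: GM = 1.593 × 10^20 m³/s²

Convert to SI: T = 1.628 hours = 5860.8 s.
Invert Kepler's third law: a = (GM · T² / (4π²))^(1/3).
Substituting T = 5860.8 s and GM = 1.593e+20 m³/s²:
a = (1.593e+20 · (5860.8)² / (4π²))^(1/3) m
a ≈ 5.175e+08 m = 517.5 Mm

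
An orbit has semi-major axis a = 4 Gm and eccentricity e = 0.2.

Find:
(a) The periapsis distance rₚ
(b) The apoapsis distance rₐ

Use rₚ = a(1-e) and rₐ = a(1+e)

Convert to SI: a = 4 Gm = 4e+09 m.
(a) rₚ = a(1 − e) = 4e+09 · (1 − 0.2) = 4e+09 · 0.8 ≈ 3.2e+09 m = 3.2 Gm.
(b) rₐ = a(1 + e) = 4e+09 · (1 + 0.2) = 4e+09 · 1.2 ≈ 4.8e+09 m = 4.8 Gm.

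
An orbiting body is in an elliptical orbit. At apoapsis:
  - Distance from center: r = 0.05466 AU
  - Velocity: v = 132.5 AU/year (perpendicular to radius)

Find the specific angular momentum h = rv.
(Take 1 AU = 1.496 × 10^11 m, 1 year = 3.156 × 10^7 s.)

Convert to SI: r = 0.05466 AU = 8.17714e+09 m; v = 132.5 AU/year = 628074 m/s.
With v perpendicular to r, h = r · v.
h = 8.17714e+09 · 628074 m²/s ≈ 5.136e+15 m²/s.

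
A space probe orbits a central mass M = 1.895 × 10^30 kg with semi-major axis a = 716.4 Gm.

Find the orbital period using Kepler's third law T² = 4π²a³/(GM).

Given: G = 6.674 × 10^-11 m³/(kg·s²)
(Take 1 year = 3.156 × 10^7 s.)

Convert to SI: a = 716.4 Gm = 7.164e+11 m.
GM = G · M = 6.674e-11 · 1.895e+30 = 1.26472e+20 m³/s².
Kepler's third law: T = 2π √(a³ / GM).
Substituting a = 7.164e+11 m and GM = 1.26472e+20 m³/s²:
T = 2π √((7.164e+11)³ / 1.26472e+20) s
T ≈ 3.388e+08 s = 10.73 years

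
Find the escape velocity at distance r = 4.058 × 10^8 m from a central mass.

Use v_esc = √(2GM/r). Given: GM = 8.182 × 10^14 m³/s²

Escape velocity comes from setting total energy to zero: ½v² − GM/r = 0 ⇒ v_esc = √(2GM / r).
v_esc = √(2 · 8.182e+14 / 4.058e+08) m/s ≈ 2008 m/s = 2.008 km/s.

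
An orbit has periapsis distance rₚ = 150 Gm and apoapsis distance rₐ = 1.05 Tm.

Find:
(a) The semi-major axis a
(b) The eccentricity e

Convert to SI: rₚ = 150 Gm = 1.5e+11 m; rₐ = 1.05 Tm = 1.05e+12 m.
(a) a = (rₚ + rₐ) / 2 = (1.5e+11 + 1.05e+12) / 2 ≈ 6e+11 m = 600 Gm.
(b) e = (rₐ − rₚ) / (rₐ + rₚ) = (1.05e+12 − 1.5e+11) / (1.05e+12 + 1.5e+11) ≈ 0.75.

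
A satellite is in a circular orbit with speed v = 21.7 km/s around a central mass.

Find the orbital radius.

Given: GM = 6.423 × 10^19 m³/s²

Convert to SI: v = 21.7 km/s = 21700 m/s.
For a circular orbit, v² = GM / r, so r = GM / v².
r = 6.423e+19 / (21700)² m ≈ 1.364e+11 m = 136.4 Gm.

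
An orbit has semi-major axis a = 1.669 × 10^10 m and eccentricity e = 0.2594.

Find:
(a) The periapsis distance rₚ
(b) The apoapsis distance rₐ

(a) rₚ = a(1 − e) = 1.669e+10 · (1 − 0.2594) = 1.669e+10 · 0.7406 ≈ 1.236e+10 m = 1.236 × 10^10 m.
(b) rₐ = a(1 + e) = 1.669e+10 · (1 + 0.2594) = 1.669e+10 · 1.2594 ≈ 2.102e+10 m = 2.102 × 10^10 m.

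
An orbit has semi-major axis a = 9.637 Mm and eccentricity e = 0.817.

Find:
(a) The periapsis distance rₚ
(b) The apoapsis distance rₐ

Convert to SI: a = 9.637 Mm = 9.637e+06 m.
(a) rₚ = a(1 − e) = 9.637e+06 · (1 − 0.817) = 9.637e+06 · 0.183 ≈ 1.764e+06 m = 1.764 Mm.
(b) rₐ = a(1 + e) = 9.637e+06 · (1 + 0.817) = 9.637e+06 · 1.817 ≈ 1.751e+07 m = 17.51 Mm.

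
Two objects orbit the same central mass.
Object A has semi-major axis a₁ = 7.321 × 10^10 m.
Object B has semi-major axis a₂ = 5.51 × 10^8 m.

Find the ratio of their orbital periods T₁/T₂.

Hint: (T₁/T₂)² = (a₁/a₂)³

From Kepler's third law, (T₁/T₂)² = (a₁/a₂)³, so T₁/T₂ = (a₁/a₂)^(3/2).
a₁/a₂ = 7.321e+10 / 5.51e+08 = 132.868.
T₁/T₂ = (132.868)^(3/2) ≈ 1532.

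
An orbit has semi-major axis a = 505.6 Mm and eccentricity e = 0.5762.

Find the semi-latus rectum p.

Convert to SI: a = 505.6 Mm = 5.056e+08 m.
p = a (1 − e²).
p = 5.056e+08 · (1 − (0.5762)²) = 5.056e+08 · 0.667994 ≈ 3.377e+08 m = 337.7 Mm.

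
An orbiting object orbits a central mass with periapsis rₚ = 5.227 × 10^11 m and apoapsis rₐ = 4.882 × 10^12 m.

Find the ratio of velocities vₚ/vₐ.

Conservation of angular momentum gives rₚvₚ = rₐvₐ, so vₚ/vₐ = rₐ/rₚ.
vₚ/vₐ = 4.882e+12 / 5.227e+11 ≈ 9.34.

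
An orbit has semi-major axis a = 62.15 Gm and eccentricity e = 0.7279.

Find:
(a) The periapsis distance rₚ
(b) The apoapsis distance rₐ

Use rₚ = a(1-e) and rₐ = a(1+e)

Convert to SI: a = 62.15 Gm = 6.215e+10 m.
(a) rₚ = a(1 − e) = 6.215e+10 · (1 − 0.7279) = 6.215e+10 · 0.2721 ≈ 1.691e+10 m = 16.91 Gm.
(b) rₐ = a(1 + e) = 6.215e+10 · (1 + 0.7279) = 6.215e+10 · 1.7279 ≈ 1.074e+11 m = 107.4 Gm.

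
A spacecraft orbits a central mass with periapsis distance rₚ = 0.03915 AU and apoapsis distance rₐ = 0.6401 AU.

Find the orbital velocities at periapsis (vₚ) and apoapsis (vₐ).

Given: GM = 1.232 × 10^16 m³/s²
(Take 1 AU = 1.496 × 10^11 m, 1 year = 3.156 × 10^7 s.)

Convert to SI: rₚ = 0.03915 AU = 5.85684e+09 m; rₐ = 0.6401 AU = 9.5759e+10 m.
Use the vis-viva equation v² = GM(2/r − 1/a) with a = (rₚ + rₐ)/2 = (5.85684e+09 + 9.5759e+10)/2 = 5.08079e+10 m.
vₚ = √(GM · (2/rₚ − 1/a)) = √(1.232e+16 · (2/5.85684e+09 − 1/5.08079e+10)) m/s ≈ 1991 m/s = 0.4201 AU/year.
vₐ = √(GM · (2/rₐ − 1/a)) = √(1.232e+16 · (2/9.5759e+10 − 1/5.08079e+10)) m/s ≈ 121.8 m/s = 0.02569 AU/year.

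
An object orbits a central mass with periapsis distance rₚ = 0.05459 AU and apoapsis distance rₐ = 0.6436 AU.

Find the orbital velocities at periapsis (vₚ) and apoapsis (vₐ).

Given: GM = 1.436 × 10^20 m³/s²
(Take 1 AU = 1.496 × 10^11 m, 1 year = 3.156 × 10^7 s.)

Convert to SI: rₚ = 0.05459 AU = 8.16666e+09 m; rₐ = 0.6436 AU = 9.62826e+10 m.
Use the vis-viva equation v² = GM(2/r − 1/a) with a = (rₚ + rₐ)/2 = (8.16666e+09 + 9.62826e+10)/2 = 5.22246e+10 m.
vₚ = √(GM · (2/rₚ − 1/a)) = √(1.436e+20 · (2/8.16666e+09 − 1/5.22246e+10)) m/s ≈ 1.8e+05 m/s = 37.98 AU/year.
vₐ = √(GM · (2/rₐ − 1/a)) = √(1.436e+20 · (2/9.62826e+10 − 1/5.22246e+10)) m/s ≈ 1.527e+04 m/s = 3.222 AU/year.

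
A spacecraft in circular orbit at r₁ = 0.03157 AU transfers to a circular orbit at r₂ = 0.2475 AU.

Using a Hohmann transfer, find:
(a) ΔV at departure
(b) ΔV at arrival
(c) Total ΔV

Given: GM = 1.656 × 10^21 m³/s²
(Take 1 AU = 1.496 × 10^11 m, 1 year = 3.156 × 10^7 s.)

Convert to SI: r₁ = 0.03157 AU = 4.72287e+09 m; r₂ = 0.2475 AU = 3.7026e+10 m.
Transfer semi-major axis: a_t = (r₁ + r₂)/2 = (4.72287e+09 + 3.7026e+10)/2 = 2.08744e+10 m.
Circular speeds: v₁ = √(GM/r₁) = 592144 m/s, v₂ = √(GM/r₂) = 211484 m/s.
Transfer speeds (vis-viva v² = GM(2/r − 1/a_t)): v₁ᵗ = 788630 m/s, v₂ᵗ = 100594 m/s.
(a) ΔV₁ = |v₁ᵗ − v₁| ≈ 1.965e+05 m/s = 41.45 AU/year.
(b) ΔV₂ = |v₂ − v₂ᵗ| ≈ 1.109e+05 m/s = 23.39 AU/year.
(c) ΔV_total = ΔV₁ + ΔV₂ ≈ 3.074e+05 m/s = 64.84 AU/year.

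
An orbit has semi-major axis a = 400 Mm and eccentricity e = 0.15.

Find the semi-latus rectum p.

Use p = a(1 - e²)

Convert to SI: a = 400 Mm = 4e+08 m.
p = a (1 − e²).
p = 4e+08 · (1 − (0.15)²) = 4e+08 · 0.9775 ≈ 3.91e+08 m = 391 Mm.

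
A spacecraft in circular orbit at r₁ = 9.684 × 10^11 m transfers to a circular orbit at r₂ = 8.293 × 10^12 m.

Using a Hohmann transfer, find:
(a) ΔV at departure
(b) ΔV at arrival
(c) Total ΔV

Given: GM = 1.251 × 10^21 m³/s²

Transfer semi-major axis: a_t = (r₁ + r₂)/2 = (9.684e+11 + 8.293e+12)/2 = 4.6307e+12 m.
Circular speeds: v₁ = √(GM/r₁) = 35941.9 m/s, v₂ = √(GM/r₂) = 12282.1 m/s.
Transfer speeds (vis-viva v² = GM(2/r − 1/a_t)): v₁ᵗ = 48098.7 m/s, v₂ᵗ = 5616.64 m/s.
(a) ΔV₁ = |v₁ᵗ − v₁| ≈ 1.216e+04 m/s = 12.16 km/s.
(b) ΔV₂ = |v₂ − v₂ᵗ| ≈ 6665 m/s = 6.665 km/s.
(c) ΔV_total = ΔV₁ + ΔV₂ ≈ 1.882e+04 m/s = 18.82 km/s.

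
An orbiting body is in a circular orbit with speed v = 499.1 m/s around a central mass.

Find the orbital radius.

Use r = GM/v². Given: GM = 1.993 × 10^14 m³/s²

For a circular orbit, v² = GM / r, so r = GM / v².
r = 1.993e+14 / (499.1)² m ≈ 8.001e+08 m = 800.1 Mm.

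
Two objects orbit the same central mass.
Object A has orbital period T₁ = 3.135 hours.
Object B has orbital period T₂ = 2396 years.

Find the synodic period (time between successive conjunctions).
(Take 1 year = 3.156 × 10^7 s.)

Convert to SI: T₁ = 3.135 hours = 11286 s; T₂ = 2396 years = 7.56178e+10 s.
T_syn = |T₁ · T₂ / (T₁ − T₂)|.
T_syn = |11286 · 7.56178e+10 / (11286 − 7.56178e+10)| s ≈ 1.129e+04 s = 3.135 hours.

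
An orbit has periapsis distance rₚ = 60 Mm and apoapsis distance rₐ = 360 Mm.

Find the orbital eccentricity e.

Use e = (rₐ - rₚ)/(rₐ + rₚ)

Convert to SI: rₚ = 60 Mm = 6e+07 m; rₐ = 360 Mm = 3.6e+08 m.
e = (rₐ − rₚ) / (rₐ + rₚ).
e = (3.6e+08 − 6e+07) / (3.6e+08 + 6e+07) = 3e+08 / 4.2e+08 ≈ 0.7143.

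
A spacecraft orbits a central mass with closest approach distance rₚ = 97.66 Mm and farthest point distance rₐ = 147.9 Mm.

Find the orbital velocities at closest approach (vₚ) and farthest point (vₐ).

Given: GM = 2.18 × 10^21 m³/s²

Convert to SI: rₚ = 97.66 Mm = 9.766e+07 m; rₐ = 147.9 Mm = 1.479e+08 m.
Use the vis-viva equation v² = GM(2/r − 1/a) with a = (rₚ + rₐ)/2 = (9.766e+07 + 1.479e+08)/2 = 1.2278e+08 m.
vₚ = √(GM · (2/rₚ − 1/a)) = √(2.18e+21 · (2/9.766e+07 − 1/1.2278e+08)) m/s ≈ 5.185e+06 m/s = 5185 km/s.
vₐ = √(GM · (2/rₐ − 1/a)) = √(2.18e+21 · (2/1.479e+08 − 1/1.2278e+08)) m/s ≈ 3.424e+06 m/s = 3424 km/s.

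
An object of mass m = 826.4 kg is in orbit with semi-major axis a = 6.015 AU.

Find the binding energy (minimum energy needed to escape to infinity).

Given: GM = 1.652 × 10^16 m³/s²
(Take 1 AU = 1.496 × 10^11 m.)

Convert to SI: a = 6.015 AU = 8.99844e+11 m.
Total orbital energy is E = −GMm/(2a); binding energy is E_bind = −E = GMm/(2a).
E_bind = 1.652e+16 · 826.4 / (2 · 8.99844e+11) J ≈ 7.586e+06 J = 7.586 MJ.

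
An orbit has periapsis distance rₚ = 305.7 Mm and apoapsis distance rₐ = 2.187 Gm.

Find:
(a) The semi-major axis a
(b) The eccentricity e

Convert to SI: rₚ = 305.7 Mm = 3.057e+08 m; rₐ = 2.187 Gm = 2.187e+09 m.
(a) a = (rₚ + rₐ) / 2 = (3.057e+08 + 2.187e+09) / 2 ≈ 1.246e+09 m = 1.246 Gm.
(b) e = (rₐ − rₚ) / (rₐ + rₚ) = (2.187e+09 − 3.057e+08) / (2.187e+09 + 3.057e+08) ≈ 0.7547.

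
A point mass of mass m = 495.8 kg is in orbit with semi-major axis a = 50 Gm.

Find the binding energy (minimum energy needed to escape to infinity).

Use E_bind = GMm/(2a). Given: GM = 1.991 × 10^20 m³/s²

Convert to SI: a = 50 Gm = 5e+10 m.
Total orbital energy is E = −GMm/(2a); binding energy is E_bind = −E = GMm/(2a).
E_bind = 1.991e+20 · 495.8 / (2 · 5e+10) J ≈ 9.871e+11 J = 987.1 GJ.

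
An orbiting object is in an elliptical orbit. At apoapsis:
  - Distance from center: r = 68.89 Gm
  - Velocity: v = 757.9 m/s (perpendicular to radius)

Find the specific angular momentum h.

Convert to SI: r = 68.89 Gm = 6.889e+10 m.
With v perpendicular to r, h = r · v.
h = 6.889e+10 · 757.9 m²/s ≈ 5.221e+13 m²/s.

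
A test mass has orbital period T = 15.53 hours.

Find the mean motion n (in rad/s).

Convert to SI: T = 15.53 hours = 55908 s.
n = 2π / T.
n = 2π / 55908 s ≈ 0.0001124 rad/s.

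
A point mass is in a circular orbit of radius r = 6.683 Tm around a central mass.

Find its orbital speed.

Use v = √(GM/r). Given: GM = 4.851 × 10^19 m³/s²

Convert to SI: r = 6.683 Tm = 6.683e+12 m.
For a circular orbit, gravity supplies the centripetal force, so v = √(GM / r).
v = √(4.851e+19 / 6.683e+12) m/s ≈ 2694 m/s = 2.694 km/s.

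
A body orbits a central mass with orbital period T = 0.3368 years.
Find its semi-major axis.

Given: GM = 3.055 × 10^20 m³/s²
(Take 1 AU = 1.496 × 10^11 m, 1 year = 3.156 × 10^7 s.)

Convert to SI: T = 0.3368 years = 1.06294e+07 s.
Invert Kepler's third law: a = (GM · T² / (4π²))^(1/3).
Substituting T = 1.06294e+07 s and GM = 3.055e+20 m³/s²:
a = (3.055e+20 · (1.06294e+07)² / (4π²))^(1/3) m
a ≈ 9.562e+10 m = 0.6392 AU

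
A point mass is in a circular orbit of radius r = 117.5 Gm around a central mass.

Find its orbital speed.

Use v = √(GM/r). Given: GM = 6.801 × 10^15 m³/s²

Convert to SI: r = 117.5 Gm = 1.175e+11 m.
For a circular orbit, gravity supplies the centripetal force, so v = √(GM / r).
v = √(6.801e+15 / 1.175e+11) m/s ≈ 240.6 m/s = 240.6 m/s.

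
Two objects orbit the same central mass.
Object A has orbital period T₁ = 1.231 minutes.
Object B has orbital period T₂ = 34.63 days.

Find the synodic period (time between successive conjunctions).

Convert to SI: T₁ = 1.231 minutes = 73.86 s; T₂ = 34.63 days = 2.99203e+06 s.
T_syn = |T₁ · T₂ / (T₁ − T₂)|.
T_syn = |73.86 · 2.99203e+06 / (73.86 − 2.99203e+06)| s ≈ 73.86 s = 1.231 minutes.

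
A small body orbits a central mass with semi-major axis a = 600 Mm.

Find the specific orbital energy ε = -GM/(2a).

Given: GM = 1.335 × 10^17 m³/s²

Convert to SI: a = 600 Mm = 6e+08 m.
ε = −GM / (2a).
ε = −1.335e+17 / (2 · 6e+08) J/kg ≈ -1.112e+08 J/kg = -111.2 MJ/kg.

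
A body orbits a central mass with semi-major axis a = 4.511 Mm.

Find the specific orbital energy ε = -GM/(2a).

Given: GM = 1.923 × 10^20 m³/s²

Convert to SI: a = 4.511 Mm = 4.511e+06 m.
ε = −GM / (2a).
ε = −1.923e+20 / (2 · 4.511e+06) J/kg ≈ -2.131e+13 J/kg = -2.131e+04 GJ/kg.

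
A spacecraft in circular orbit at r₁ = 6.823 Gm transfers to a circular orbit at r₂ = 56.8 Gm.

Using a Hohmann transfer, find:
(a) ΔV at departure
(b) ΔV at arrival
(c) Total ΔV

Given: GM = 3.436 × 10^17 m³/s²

Convert to SI: r₁ = 6.823 Gm = 6.823e+09 m; r₂ = 56.8 Gm = 5.68e+10 m.
Transfer semi-major axis: a_t = (r₁ + r₂)/2 = (6.823e+09 + 5.68e+10)/2 = 3.18115e+10 m.
Circular speeds: v₁ = √(GM/r₁) = 7096.41 m/s, v₂ = √(GM/r₂) = 2459.53 m/s.
Transfer speeds (vis-viva v² = GM(2/r − 1/a_t)): v₁ᵗ = 9482.46 m/s, v₂ᵗ = 1139.06 m/s.
(a) ΔV₁ = |v₁ᵗ − v₁| ≈ 2386 m/s = 2.386 km/s.
(b) ΔV₂ = |v₂ − v₂ᵗ| ≈ 1320 m/s = 1.32 km/s.
(c) ΔV_total = ΔV₁ + ΔV₂ ≈ 3707 m/s = 3.707 km/s.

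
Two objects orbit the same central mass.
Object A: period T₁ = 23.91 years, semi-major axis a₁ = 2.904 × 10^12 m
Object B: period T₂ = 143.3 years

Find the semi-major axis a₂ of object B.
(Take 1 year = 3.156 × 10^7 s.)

Convert to SI: T₁ = 23.91 years = 7.546e+08 s; T₂ = 143.3 years = 4.52255e+09 s.
Kepler's third law: (T₁/T₂)² = (a₁/a₂)³ ⇒ a₂ = a₁ · (T₂/T₁)^(2/3).
T₂/T₁ = 4.52255e+09 / 7.546e+08 = 5.99331.
a₂ = 2.904e+12 · (5.99331)^(2/3) m ≈ 9.582e+12 m = 9.582 × 10^12 m.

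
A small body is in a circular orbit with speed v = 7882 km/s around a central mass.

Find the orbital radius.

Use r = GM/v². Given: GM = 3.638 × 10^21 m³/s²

Convert to SI: v = 7882 km/s = 7.882e+06 m/s.
For a circular orbit, v² = GM / r, so r = GM / v².
r = 3.638e+21 / (7.882e+06)² m ≈ 5.856e+07 m = 5.856 × 10^7 m.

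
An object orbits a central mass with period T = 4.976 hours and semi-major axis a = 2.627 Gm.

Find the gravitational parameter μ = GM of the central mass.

Convert to SI: T = 4.976 hours = 17913.6 s; a = 2.627 Gm = 2.627e+09 m.
GM = 4π² · a³ / T².
GM = 4π² · (2.627e+09)³ / (17913.6)² m³/s² ≈ 2.23e+21 m³/s² = 2.23 × 10^21 m³/s².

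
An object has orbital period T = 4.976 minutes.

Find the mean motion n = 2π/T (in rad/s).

Convert to SI: T = 4.976 minutes = 298.56 s.
n = 2π / T.
n = 2π / 298.56 s ≈ 0.02104 rad/s.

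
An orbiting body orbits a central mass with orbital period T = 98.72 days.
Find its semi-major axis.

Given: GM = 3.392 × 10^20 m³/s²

Convert to SI: T = 98.72 days = 8.52941e+06 s.
Invert Kepler's third law: a = (GM · T² / (4π²))^(1/3).
Substituting T = 8.52941e+06 s and GM = 3.392e+20 m³/s²:
a = (3.392e+20 · (8.52941e+06)² / (4π²))^(1/3) m
a ≈ 8.55e+10 m = 85.5 Gm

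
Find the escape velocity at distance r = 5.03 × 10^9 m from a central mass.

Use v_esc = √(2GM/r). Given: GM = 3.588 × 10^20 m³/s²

Escape velocity comes from setting total energy to zero: ½v² − GM/r = 0 ⇒ v_esc = √(2GM / r).
v_esc = √(2 · 3.588e+20 / 5.03e+09) m/s ≈ 3.777e+05 m/s = 377.7 km/s.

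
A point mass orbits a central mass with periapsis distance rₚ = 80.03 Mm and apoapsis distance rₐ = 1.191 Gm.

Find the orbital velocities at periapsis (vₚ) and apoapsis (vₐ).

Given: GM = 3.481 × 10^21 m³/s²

Convert to SI: rₚ = 80.03 Mm = 8.003e+07 m; rₐ = 1.191 Gm = 1.191e+09 m.
Use the vis-viva equation v² = GM(2/r − 1/a) with a = (rₚ + rₐ)/2 = (8.003e+07 + 1.191e+09)/2 = 6.35515e+08 m.
vₚ = √(GM · (2/rₚ − 1/a)) = √(3.481e+21 · (2/8.003e+07 − 1/6.35515e+08)) m/s ≈ 9.029e+06 m/s = 9029 km/s.
vₐ = √(GM · (2/rₐ − 1/a)) = √(3.481e+21 · (2/1.191e+09 − 1/6.35515e+08)) m/s ≈ 6.067e+05 m/s = 606.7 km/s.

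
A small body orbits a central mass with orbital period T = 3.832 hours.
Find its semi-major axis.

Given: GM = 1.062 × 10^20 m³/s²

Convert to SI: T = 3.832 hours = 13795.2 s.
Invert Kepler's third law: a = (GM · T² / (4π²))^(1/3).
Substituting T = 13795.2 s and GM = 1.062e+20 m³/s²:
a = (1.062e+20 · (13795.2)² / (4π²))^(1/3) m
a ≈ 8e+08 m = 800 Mm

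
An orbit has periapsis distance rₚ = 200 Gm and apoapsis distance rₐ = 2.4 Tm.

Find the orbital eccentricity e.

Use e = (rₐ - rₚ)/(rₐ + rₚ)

Convert to SI: rₚ = 200 Gm = 2e+11 m; rₐ = 2.4 Tm = 2.4e+12 m.
e = (rₐ − rₚ) / (rₐ + rₚ).
e = (2.4e+12 − 2e+11) / (2.4e+12 + 2e+11) = 2.2e+12 / 2.6e+12 ≈ 0.8462.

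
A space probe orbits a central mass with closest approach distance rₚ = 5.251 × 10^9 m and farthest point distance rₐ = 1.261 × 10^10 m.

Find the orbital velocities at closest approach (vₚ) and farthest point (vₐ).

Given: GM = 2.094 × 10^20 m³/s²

Use the vis-viva equation v² = GM(2/r − 1/a) with a = (rₚ + rₐ)/2 = (5.251e+09 + 1.261e+10)/2 = 8.9305e+09 m.
vₚ = √(GM · (2/rₚ − 1/a)) = √(2.094e+20 · (2/5.251e+09 − 1/8.9305e+09)) m/s ≈ 2.373e+05 m/s = 237.3 km/s.
vₐ = √(GM · (2/rₐ − 1/a)) = √(2.094e+20 · (2/1.261e+10 − 1/8.9305e+09)) m/s ≈ 9.881e+04 m/s = 98.81 km/s.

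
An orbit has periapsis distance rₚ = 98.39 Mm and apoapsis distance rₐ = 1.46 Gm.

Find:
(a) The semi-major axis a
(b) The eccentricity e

Convert to SI: rₚ = 98.39 Mm = 9.839e+07 m; rₐ = 1.46 Gm = 1.46e+09 m.
(a) a = (rₚ + rₐ) / 2 = (9.839e+07 + 1.46e+09) / 2 ≈ 7.792e+08 m = 779.2 Mm.
(b) e = (rₐ − rₚ) / (rₐ + rₚ) = (1.46e+09 − 9.839e+07) / (1.46e+09 + 9.839e+07) ≈ 0.8737.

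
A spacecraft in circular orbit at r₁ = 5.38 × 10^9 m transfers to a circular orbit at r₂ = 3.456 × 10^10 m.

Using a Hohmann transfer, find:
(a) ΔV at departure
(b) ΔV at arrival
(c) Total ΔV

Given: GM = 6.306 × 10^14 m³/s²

Transfer semi-major axis: a_t = (r₁ + r₂)/2 = (5.38e+09 + 3.456e+10)/2 = 1.997e+10 m.
Circular speeds: v₁ = √(GM/r₁) = 342.362 m/s, v₂ = √(GM/r₂) = 135.08 m/s.
Transfer speeds (vis-viva v² = GM(2/r − 1/a_t)): v₁ᵗ = 450.385 m/s, v₂ᵗ = 70.112 m/s.
(a) ΔV₁ = |v₁ᵗ − v₁| ≈ 108 m/s = 108 m/s.
(b) ΔV₂ = |v₂ − v₂ᵗ| ≈ 64.97 m/s = 64.97 m/s.
(c) ΔV_total = ΔV₁ + ΔV₂ ≈ 173 m/s = 173 m/s.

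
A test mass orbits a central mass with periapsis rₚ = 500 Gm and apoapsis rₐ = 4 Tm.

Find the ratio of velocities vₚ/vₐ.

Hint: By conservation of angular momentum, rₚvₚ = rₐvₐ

Convert to SI: rₚ = 500 Gm = 5e+11 m; rₐ = 4 Tm = 4e+12 m.
Conservation of angular momentum gives rₚvₚ = rₐvₐ, so vₚ/vₐ = rₐ/rₚ.
vₚ/vₐ = 4e+12 / 5e+11 ≈ 8.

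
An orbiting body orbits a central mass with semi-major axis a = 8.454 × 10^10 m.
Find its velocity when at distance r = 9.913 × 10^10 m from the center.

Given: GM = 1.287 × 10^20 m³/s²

Vis-viva: v = √(GM · (2/r − 1/a)).
2/r − 1/a = 2/9.913e+10 − 1/8.454e+10 = 8.34681e-12 m⁻¹.
v = √(1.287e+20 · 8.34681e-12) m/s ≈ 3.278e+04 m/s = 32.78 km/s.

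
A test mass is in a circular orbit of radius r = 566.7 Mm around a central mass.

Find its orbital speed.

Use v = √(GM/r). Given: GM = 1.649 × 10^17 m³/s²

Convert to SI: r = 566.7 Mm = 5.667e+08 m.
For a circular orbit, gravity supplies the centripetal force, so v = √(GM / r).
v = √(1.649e+17 / 5.667e+08) m/s ≈ 1.706e+04 m/s = 17.06 km/s.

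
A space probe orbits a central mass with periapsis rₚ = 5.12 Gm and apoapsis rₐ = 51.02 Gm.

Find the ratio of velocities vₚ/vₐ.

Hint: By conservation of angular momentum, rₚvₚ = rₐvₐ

Convert to SI: rₚ = 5.12 Gm = 5.12e+09 m; rₐ = 51.02 Gm = 5.102e+10 m.
Conservation of angular momentum gives rₚvₚ = rₐvₐ, so vₚ/vₐ = rₐ/rₚ.
vₚ/vₐ = 5.102e+10 / 5.12e+09 ≈ 9.965.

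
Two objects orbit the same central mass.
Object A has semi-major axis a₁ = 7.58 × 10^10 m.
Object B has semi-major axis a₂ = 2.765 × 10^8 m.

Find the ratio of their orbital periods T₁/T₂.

From Kepler's third law, (T₁/T₂)² = (a₁/a₂)³, so T₁/T₂ = (a₁/a₂)^(3/2).
a₁/a₂ = 7.58e+10 / 2.765e+08 = 274.141.
T₁/T₂ = (274.141)^(3/2) ≈ 4539.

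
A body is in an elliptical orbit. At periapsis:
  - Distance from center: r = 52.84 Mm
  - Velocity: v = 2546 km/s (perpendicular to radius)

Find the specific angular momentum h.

Convert to SI: r = 52.84 Mm = 5.284e+07 m; v = 2546 km/s = 2.546e+06 m/s.
With v perpendicular to r, h = r · v.
h = 5.284e+07 · 2.546e+06 m²/s ≈ 1.345e+14 m²/s.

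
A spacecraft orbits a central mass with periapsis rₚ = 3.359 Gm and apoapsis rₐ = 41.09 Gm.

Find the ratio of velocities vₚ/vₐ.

Convert to SI: rₚ = 3.359 Gm = 3.359e+09 m; rₐ = 41.09 Gm = 4.109e+10 m.
Conservation of angular momentum gives rₚvₚ = rₐvₐ, so vₚ/vₐ = rₐ/rₚ.
vₚ/vₐ = 4.109e+10 / 3.359e+09 ≈ 12.23.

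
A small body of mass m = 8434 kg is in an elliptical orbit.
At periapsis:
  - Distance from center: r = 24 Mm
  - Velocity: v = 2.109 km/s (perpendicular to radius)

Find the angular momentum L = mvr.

Convert to SI: r = 24 Mm = 2.4e+07 m; v = 2.109 km/s = 2109 m/s.
Since v is perpendicular to r, L = m · v · r.
L = 8434 · 2109 · 2.4e+07 kg·m²/s ≈ 4.269e+14 kg·m²/s.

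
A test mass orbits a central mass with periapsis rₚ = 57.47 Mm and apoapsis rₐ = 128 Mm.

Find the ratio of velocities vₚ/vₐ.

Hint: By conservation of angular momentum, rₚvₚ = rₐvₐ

Convert to SI: rₚ = 57.47 Mm = 5.747e+07 m; rₐ = 128 Mm = 1.28e+08 m.
Conservation of angular momentum gives rₚvₚ = rₐvₐ, so vₚ/vₐ = rₐ/rₚ.
vₚ/vₐ = 1.28e+08 / 5.747e+07 ≈ 2.227.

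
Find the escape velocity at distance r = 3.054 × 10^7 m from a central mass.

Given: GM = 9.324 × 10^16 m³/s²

Escape velocity comes from setting total energy to zero: ½v² − GM/r = 0 ⇒ v_esc = √(2GM / r).
v_esc = √(2 · 9.324e+16 / 3.054e+07) m/s ≈ 7.814e+04 m/s = 78.14 km/s.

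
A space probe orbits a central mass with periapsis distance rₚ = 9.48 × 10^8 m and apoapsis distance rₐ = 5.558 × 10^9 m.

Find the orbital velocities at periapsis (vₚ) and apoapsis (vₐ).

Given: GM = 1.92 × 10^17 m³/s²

Use the vis-viva equation v² = GM(2/r − 1/a) with a = (rₚ + rₐ)/2 = (9.48e+08 + 5.558e+09)/2 = 3.253e+09 m.
vₚ = √(GM · (2/rₚ − 1/a)) = √(1.92e+17 · (2/9.48e+08 − 1/3.253e+09)) m/s ≈ 1.86e+04 m/s = 18.6 km/s.
vₐ = √(GM · (2/rₐ − 1/a)) = √(1.92e+17 · (2/5.558e+09 − 1/3.253e+09)) m/s ≈ 3173 m/s = 3.173 km/s.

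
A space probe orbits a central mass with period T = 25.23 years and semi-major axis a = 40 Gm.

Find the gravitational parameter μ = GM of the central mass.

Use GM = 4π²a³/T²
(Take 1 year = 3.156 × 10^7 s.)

Convert to SI: T = 25.23 years = 7.96259e+08 s; a = 40 Gm = 4e+10 m.
GM = 4π² · a³ / T².
GM = 4π² · (4e+10)³ / (7.96259e+08)² m³/s² ≈ 3.985e+15 m³/s² = 3.985 × 10^15 m³/s².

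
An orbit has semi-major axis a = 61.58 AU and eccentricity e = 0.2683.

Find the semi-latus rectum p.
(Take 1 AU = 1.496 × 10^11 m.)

Convert to SI: a = 61.58 AU = 9.21237e+12 m.
p = a (1 − e²).
p = 9.21237e+12 · (1 − (0.2683)²) = 9.21237e+12 · 0.928015 ≈ 8.549e+12 m = 57.15 AU.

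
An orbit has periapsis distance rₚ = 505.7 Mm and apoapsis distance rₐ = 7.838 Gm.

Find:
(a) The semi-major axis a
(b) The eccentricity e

Convert to SI: rₚ = 505.7 Mm = 5.057e+08 m; rₐ = 7.838 Gm = 7.838e+09 m.
(a) a = (rₚ + rₐ) / 2 = (5.057e+08 + 7.838e+09) / 2 ≈ 4.172e+09 m = 4.172 Gm.
(b) e = (rₐ − rₚ) / (rₐ + rₚ) = (7.838e+09 − 5.057e+08) / (7.838e+09 + 5.057e+08) ≈ 0.8788.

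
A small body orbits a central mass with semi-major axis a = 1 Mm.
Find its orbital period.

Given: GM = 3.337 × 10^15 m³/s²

Convert to SI: a = 1 Mm = 1e+06 m.
Kepler's third law: T = 2π √(a³ / GM).
Substituting a = 1e+06 m and GM = 3.337e+15 m³/s²:
T = 2π √((1e+06)³ / 3.337e+15) s
T ≈ 108.8 s = 1.813 minutes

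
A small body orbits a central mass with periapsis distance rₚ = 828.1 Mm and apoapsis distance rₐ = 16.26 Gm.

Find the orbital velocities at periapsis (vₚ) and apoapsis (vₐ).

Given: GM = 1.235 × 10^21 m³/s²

Convert to SI: rₚ = 828.1 Mm = 8.281e+08 m; rₐ = 16.26 Gm = 1.626e+10 m.
Use the vis-viva equation v² = GM(2/r − 1/a) with a = (rₚ + rₐ)/2 = (8.281e+08 + 1.626e+10)/2 = 8.54405e+09 m.
vₚ = √(GM · (2/rₚ − 1/a)) = √(1.235e+21 · (2/8.281e+08 − 1/8.54405e+09)) m/s ≈ 1.685e+06 m/s = 1685 km/s.
vₐ = √(GM · (2/rₐ − 1/a)) = √(1.235e+21 · (2/1.626e+10 − 1/8.54405e+09)) m/s ≈ 8.58e+04 m/s = 85.8 km/s.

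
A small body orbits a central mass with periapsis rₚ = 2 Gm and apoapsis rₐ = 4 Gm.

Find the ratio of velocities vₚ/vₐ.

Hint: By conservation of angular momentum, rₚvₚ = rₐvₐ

Convert to SI: rₚ = 2 Gm = 2e+09 m; rₐ = 4 Gm = 4e+09 m.
Conservation of angular momentum gives rₚvₚ = rₐvₐ, so vₚ/vₐ = rₐ/rₚ.
vₚ/vₐ = 4e+09 / 2e+09 ≈ 2.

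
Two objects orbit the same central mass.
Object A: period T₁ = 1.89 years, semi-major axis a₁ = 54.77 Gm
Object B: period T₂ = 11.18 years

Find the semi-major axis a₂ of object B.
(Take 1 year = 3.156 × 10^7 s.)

Convert to SI: T₁ = 1.89 years = 5.96484e+07 s; a₁ = 54.77 Gm = 5.477e+10 m; T₂ = 11.18 years = 3.52841e+08 s.
Kepler's third law: (T₁/T₂)² = (a₁/a₂)³ ⇒ a₂ = a₁ · (T₂/T₁)^(2/3).
T₂/T₁ = 3.52841e+08 / 5.96484e+07 = 5.91534.
a₂ = 5.477e+10 · (5.91534)^(2/3) m ≈ 1.791e+11 m = 179.1 Gm.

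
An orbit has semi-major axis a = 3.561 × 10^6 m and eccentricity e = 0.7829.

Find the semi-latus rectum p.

p = a (1 − e²).
p = 3.561e+06 · (1 − (0.7829)²) = 3.561e+06 · 0.387068 ≈ 1.378e+06 m = 1.378 × 10^6 m.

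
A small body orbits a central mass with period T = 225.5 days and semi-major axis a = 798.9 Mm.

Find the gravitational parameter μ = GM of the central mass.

Convert to SI: T = 225.5 days = 1.94832e+07 s; a = 798.9 Mm = 7.989e+08 m.
GM = 4π² · a³ / T².
GM = 4π² · (7.989e+08)³ / (1.94832e+07)² m³/s² ≈ 5.303e+13 m³/s² = 5.303 × 10^13 m³/s².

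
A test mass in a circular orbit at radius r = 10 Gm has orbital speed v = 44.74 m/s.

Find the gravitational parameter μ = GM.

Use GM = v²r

Convert to SI: r = 10 Gm = 1e+10 m.
For a circular orbit v² = GM/r, so GM = v² · r.
GM = (44.74)² · 1e+10 m³/s² ≈ 2.002e+13 m³/s² = 2.002 × 10^13 m³/s².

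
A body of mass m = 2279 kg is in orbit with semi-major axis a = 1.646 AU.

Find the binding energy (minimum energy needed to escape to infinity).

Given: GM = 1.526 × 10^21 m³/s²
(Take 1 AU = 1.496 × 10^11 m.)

Convert to SI: a = 1.646 AU = 2.46242e+11 m.
Total orbital energy is E = −GMm/(2a); binding energy is E_bind = −E = GMm/(2a).
E_bind = 1.526e+21 · 2279 / (2 · 2.46242e+11) J ≈ 7.062e+12 J = 7.062 TJ.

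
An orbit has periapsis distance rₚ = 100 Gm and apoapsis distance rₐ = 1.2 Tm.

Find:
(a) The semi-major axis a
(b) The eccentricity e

Convert to SI: rₚ = 100 Gm = 1e+11 m; rₐ = 1.2 Tm = 1.2e+12 m.
(a) a = (rₚ + rₐ) / 2 = (1e+11 + 1.2e+12) / 2 ≈ 6.5e+11 m = 650 Gm.
(b) e = (rₐ − rₚ) / (rₐ + rₚ) = (1.2e+12 − 1e+11) / (1.2e+12 + 1e+11) ≈ 0.8462.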